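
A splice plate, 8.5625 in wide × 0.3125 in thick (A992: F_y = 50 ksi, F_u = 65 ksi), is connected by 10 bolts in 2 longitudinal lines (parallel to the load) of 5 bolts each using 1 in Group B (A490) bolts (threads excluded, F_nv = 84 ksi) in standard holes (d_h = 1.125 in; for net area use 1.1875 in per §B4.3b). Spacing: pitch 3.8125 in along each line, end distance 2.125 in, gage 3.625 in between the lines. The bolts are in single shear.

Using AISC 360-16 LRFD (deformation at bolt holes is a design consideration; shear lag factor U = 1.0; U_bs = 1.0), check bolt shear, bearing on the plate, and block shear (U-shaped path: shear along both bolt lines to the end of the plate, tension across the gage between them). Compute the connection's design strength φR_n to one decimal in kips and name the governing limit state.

257.1 kips (block shear governs)

Bolt shear: A_b = π(1)²/4 = 0.7854 in². φR_n = 0.75 × 84 × 0.7854 × 10 × 1 = 494.8 kips.
Bearing (0.3125 in plate, F_u = 65 ksi): end bolts L_c = 2.125 − 1.125/2 = 1.5625, R_n = min(1.2×1.5625×0.3125×65, 2.4×1×0.3125×65) = 38.086 kips/bolt; interior L_c = 3.8125 − 1.125 = 2.6875, R_n = 48.75 kips/bolt. φR_n = 0.75 × (2×38.086 + 8×48.75) = 349.6 kips.
Block shear: shear path 2×[2.125+4×3.8125] = 2×17.375 in, A_gv = 10.859, A_nv = 2×(17.375 − 4.5×1.1875)×0.3125 = 7.5195 in²; tension across gage: (3.625 − 1×1.1875)×0.3125 = 0.76172 in². R_n = min(0.6×65×7.5195, 0.6×50×10.859) + 1.0×65×0.76172 = min(293.26, 325.77) + 49.512 = 342.77 kips. φR_n = 0.75 × 342.77 = 257.1 kips.
Governing: min(494.8, 349.6, 257.1) = 257.1 kips → block shear.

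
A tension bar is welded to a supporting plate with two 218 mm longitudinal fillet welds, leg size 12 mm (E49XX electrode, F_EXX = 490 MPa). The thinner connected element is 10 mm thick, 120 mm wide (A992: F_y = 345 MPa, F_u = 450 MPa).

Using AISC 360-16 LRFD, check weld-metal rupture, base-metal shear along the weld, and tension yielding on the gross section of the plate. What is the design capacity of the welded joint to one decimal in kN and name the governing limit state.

Weld metal: throat = 0.707×12 = 8.484 mm, L = 2×218 = 436 mm. φR_n = 0.75 × 0.6 × 490 × 8.484 × 436 = 815.6 kN.
Base metal shear (10 mm plate): yield φR_n = 1.0×0.6×345×10×436 = 902.5 kN; rupture φR_n = 0.75×0.6×450×10×436 = 882.9 kN; take 882.9 kN (rupture).
Tension yield (gross): A_g = 120×10 = 1200 mm². φR_n = 0.90 × 345 × 1200 = 372.6 kN.
Governing: min(815.6, 882.9, 372.6) = 372.6 kN → gross-section yield.

372.6 kN (gross-section yield governs)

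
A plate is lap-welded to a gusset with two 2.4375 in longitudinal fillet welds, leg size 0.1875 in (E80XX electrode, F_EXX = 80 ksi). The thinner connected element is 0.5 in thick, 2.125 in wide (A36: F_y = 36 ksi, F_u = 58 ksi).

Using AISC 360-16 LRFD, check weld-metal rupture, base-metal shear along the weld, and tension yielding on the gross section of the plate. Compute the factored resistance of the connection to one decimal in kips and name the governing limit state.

23.3 kips (weld metal governs)

Weld metal: throat = 0.707×0.1875 = 0.13256 in, L = 2×2.4375 = 4.875 in. φR_n = 0.75 × 0.6 × 80 × 0.13256 × 4.875 = 23.3 kips.
Base metal shear (0.5 in plate): yield φR_n = 1.0×0.6×36×0.5×4.875 = 52.7 kips; rupture φR_n = 0.75×0.6×58×0.5×4.875 = 63.6 kips; take 52.7 kips (yield).
Tension yield (gross): A_g = 2.125×0.5 = 1.0625 in². φR_n = 0.90 × 36 × 1.0625 = 34.4 kips.
Governing: min(23.3, 52.7, 34.4) = 23.3 kips → weld metal.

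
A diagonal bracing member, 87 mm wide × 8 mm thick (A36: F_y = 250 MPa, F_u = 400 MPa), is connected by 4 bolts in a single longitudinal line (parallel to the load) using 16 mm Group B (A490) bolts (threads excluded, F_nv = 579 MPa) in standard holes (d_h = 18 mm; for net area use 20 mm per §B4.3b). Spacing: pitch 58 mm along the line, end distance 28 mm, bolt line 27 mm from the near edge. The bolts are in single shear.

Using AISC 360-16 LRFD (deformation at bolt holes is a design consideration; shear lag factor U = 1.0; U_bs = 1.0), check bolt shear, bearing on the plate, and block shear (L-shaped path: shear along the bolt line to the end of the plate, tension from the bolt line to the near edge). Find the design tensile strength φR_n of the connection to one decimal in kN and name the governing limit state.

222.6 kN (block shear governs)

Bolt shear: A_b = π(16)²/4 = 201.06 mm². φR_n = 0.75 × 579 × 201.06 × 4 × 1 = 349.2 kN.
Bearing (8 mm plate, F_u = 400 MPa): end bolts L_c = 28 − 18/2 = 19, R_n = min(1.2×19×8×400, 2.4×16×8×400) = 72.96 kN/bolt; interior L_c = 58 − 18 = 40, R_n = 122.88 kN/bolt. φR_n = 0.75 × (1×72.96 + 3×122.88) = 331.2 kN.
Block shear: shear path 1×[28+3×58] = 1×202 mm, A_gv = 1616, A_nv = 1×(202 − 3.5×20)×8 = 1056 mm²; tension to near edge: (27 − 0.5×20)×8 = 136 mm². R_n = min(0.6×400×1056, 0.6×250×1616) + 1.0×400×136 = min(253.44, 242.4) + 54.4 = 296.8 kN. φR_n = 0.75 × 296.8 = 222.6 kN.
Governing: min(349.2, 331.2, 222.6) = 222.6 kN → block shear.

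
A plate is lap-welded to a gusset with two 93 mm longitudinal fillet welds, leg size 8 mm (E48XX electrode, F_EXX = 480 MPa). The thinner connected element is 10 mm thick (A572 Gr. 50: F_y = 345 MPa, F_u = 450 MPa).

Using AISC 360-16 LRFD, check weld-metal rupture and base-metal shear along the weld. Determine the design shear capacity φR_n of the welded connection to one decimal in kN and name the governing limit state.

227.2 kN (weld metal governs)

Weld metal: throat = 0.707×8 = 5.656 mm, L = 2×93 = 186 mm. φR_n = 0.75 × 0.6 × 480 × 5.656 × 186 = 227.2 kN.
Base metal shear (10 mm plate): yield φR_n = 1.0×0.6×345×10×186 = 385.0 kN; rupture φR_n = 0.75×0.6×450×10×186 = 376.7 kN; take 376.7 kN (rupture).
Governing: min(227.2, 376.7) = 227.2 kN → weld metal.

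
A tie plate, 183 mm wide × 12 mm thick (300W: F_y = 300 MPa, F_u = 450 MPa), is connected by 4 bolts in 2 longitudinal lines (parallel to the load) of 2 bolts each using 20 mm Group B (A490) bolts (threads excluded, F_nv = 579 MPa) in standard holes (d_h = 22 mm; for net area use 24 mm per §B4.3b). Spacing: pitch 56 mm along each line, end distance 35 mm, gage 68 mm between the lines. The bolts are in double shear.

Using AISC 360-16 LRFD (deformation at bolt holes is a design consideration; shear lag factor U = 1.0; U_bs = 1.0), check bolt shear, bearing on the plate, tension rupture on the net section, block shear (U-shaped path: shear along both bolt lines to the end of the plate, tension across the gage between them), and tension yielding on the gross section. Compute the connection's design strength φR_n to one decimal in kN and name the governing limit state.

Bolt shear: A_b = π(20)²/4 = 314.16 mm². φR_n = 0.75 × 579 × 314.16 × 4 × 2 = 1091.4 kN.
Bearing (12 mm plate, F_u = 450 MPa): end bolts L_c = 35 − 22/2 = 24, R_n = min(1.2×24×12×450, 2.4×20×12×450) = 155.52 kN/bolt; interior L_c = 56 − 22 = 34, R_n = 220.32 kN/bolt. φR_n = 0.75 × (2×155.52 + 2×220.32) = 563.8 kN.
Tension rupture (net): A_n = (183 − 2×24)×12 = 1620 mm² (U = 1.0, A_e = A_n). φR_n = 0.75 × 450 × 1620 = 546.8 kN.
Block shear: shear path 2×[35+1×56] = 2×91 mm, A_gv = 2184, A_nv = 2×(91 − 1.5×24)×12 = 1320 mm²; tension across gage: (68 − 1×24)×12 = 528 mm². R_n = min(0.6×450×1320, 0.6×300×2184) + 1.0×450×528 = min(356.4, 393.12) + 237.6 = 594 kN. φR_n = 0.75 × 594 = 445.5 kN.
Tension yield (gross): A_g = 183×12 = 2196 mm². φR_n = 0.90 × 300 × 2196 = 592.9 kN.
Governing: min(1091.4, 563.8, 546.8, 445.5, 592.9) = 445.5 kN → block shear.

445.5 kN (block shear governs)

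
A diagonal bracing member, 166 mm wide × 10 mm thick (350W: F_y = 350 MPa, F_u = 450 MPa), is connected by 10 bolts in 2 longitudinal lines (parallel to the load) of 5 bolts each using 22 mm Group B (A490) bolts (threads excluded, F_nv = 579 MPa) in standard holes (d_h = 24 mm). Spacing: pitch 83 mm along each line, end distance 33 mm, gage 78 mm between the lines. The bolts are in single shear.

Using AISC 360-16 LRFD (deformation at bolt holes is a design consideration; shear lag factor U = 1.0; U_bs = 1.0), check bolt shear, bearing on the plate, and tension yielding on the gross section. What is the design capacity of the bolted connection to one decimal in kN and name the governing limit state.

Bolt shear: A_b = π(22)²/4 = 380.13 mm². φR_n = 0.75 × 579 × 380.13 × 10 × 1 = 1650.7 kN.
Bearing (10 mm plate, F_u = 450 MPa): end bolts L_c = 33 − 24/2 = 21, R_n = min(1.2×21×10×450, 2.4×22×10×450) = 113.4 kN/bolt; interior L_c = 83 − 24 = 59, R_n = 237.6 kN/bolt. φR_n = 0.75 × (2×113.4 + 8×237.6) = 1595.7 kN.
Tension yield (gross): A_g = 166×10 = 1660 mm². φR_n = 0.90 × 350 × 1660 = 522.9 kN.
Governing: min(1650.7, 1595.7, 522.9) = 522.9 kN → gross-section yield.

522.9 kN (gross-section yield governs)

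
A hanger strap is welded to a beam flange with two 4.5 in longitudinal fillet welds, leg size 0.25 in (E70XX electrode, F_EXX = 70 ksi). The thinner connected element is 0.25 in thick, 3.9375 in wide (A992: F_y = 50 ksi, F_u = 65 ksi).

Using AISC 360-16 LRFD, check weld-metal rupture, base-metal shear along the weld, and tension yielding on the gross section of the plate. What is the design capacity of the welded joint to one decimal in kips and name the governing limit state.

Weld metal: throat = 0.707×0.25 = 0.17675 in, L = 2×4.5 = 9 in. φR_n = 0.75 × 0.6 × 70 × 0.17675 × 9 = 50.1 kips.
Base metal shear (0.25 in plate): yield φR_n = 1.0×0.6×50×0.25×9 = 67.5 kips; rupture φR_n = 0.75×0.6×65×0.25×9 = 65.8 kips; take 65.8 kips (rupture).
Tension yield (gross): A_g = 3.9375×0.25 = 0.98438 in². φR_n = 0.90 × 50 × 0.98438 = 44.3 kips.
Governing: min(50.1, 65.8, 44.3) = 44.3 kips → gross-section yield.

44.3 kips (gross-section yield governs)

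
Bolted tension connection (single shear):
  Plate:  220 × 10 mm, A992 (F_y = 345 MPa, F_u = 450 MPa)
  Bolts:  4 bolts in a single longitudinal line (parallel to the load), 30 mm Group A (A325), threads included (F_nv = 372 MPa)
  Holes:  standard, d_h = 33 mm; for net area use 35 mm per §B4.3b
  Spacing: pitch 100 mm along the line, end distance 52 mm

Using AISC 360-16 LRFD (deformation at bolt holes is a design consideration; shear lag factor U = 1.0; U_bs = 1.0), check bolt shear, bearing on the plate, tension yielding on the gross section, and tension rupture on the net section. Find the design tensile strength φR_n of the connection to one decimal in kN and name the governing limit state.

624.4 kN (net-section rupture governs)

Bolt shear: A_b = π(30)²/4 = 706.86 mm². φR_n = 0.75 × 372 × 706.86 × 4 × 1 = 788.9 kN.
Bearing (10 mm plate, F_u = 450 MPa): end bolts L_c = 52 − 33/2 = 35.5, R_n = min(1.2×35.5×10×450, 2.4×30×10×450) = 191.7 kN/bolt; interior L_c = 100 − 33 = 67, R_n = 324 kN/bolt. φR_n = 0.75 × (1×191.7 + 3×324) = 872.8 kN.
Tension yield (gross): A_g = 220×10 = 2200 mm². φR_n = 0.90 × 345 × 2200 = 683.1 kN.
Tension rupture (net): A_n = (220 − 1×35)×10 = 1850 mm² (U = 1.0, A_e = A_n). φR_n = 0.75 × 450 × 1850 = 624.4 kN.
Governing: min(788.9, 872.8, 683.1, 624.4) = 624.4 kN → net-section rupture.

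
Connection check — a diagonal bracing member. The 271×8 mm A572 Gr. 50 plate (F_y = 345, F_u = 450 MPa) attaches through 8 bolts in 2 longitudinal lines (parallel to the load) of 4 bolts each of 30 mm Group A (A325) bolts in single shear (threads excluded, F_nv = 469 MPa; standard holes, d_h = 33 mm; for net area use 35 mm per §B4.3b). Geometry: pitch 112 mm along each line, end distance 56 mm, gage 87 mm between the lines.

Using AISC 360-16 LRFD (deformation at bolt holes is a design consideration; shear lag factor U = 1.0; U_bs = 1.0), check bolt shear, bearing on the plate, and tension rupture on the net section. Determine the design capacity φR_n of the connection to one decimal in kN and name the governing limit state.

542.7 kN (net-section rupture governs)

Bolt shear: A_b = π(30)²/4 = 706.86 mm². φR_n = 0.75 × 469 × 706.86 × 8 × 1 = 1989.1 kN.
Bearing (8 mm plate, F_u = 450 MPa): end bolts L_c = 56 − 33/2 = 39.5, R_n = min(1.2×39.5×8×450, 2.4×30×8×450) = 170.64 kN/bolt; interior L_c = 112 − 33 = 79, R_n = 259.2 kN/bolt. φR_n = 0.75 × (2×170.64 + 6×259.2) = 1422.4 kN.
Tension rupture (net): A_n = (271 − 2×35)×8 = 1608 mm² (U = 1.0, A_e = A_n). φR_n = 0.75 × 450 × 1608 = 542.7 kN.
Governing: min(1989.1, 1422.4, 542.7) = 542.7 kN → net-section rupture.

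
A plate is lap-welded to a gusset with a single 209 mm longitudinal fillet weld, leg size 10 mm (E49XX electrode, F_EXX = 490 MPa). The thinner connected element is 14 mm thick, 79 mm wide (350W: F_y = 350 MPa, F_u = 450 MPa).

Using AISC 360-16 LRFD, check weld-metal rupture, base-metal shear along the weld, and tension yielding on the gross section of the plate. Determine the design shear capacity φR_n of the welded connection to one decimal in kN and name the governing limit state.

325.8 kN (weld metal governs)

Weld metal: throat = 0.707×10 = 7.07 mm, L = 209 mm. φR_n = 0.75 × 0.6 × 490 × 7.07 × 209 = 325.8 kN.
Base metal shear (14 mm plate): yield φR_n = 1.0×0.6×350×14×209 = 614.5 kN; rupture φR_n = 0.75×0.6×450×14×209 = 592.5 kN; take 592.5 kN (rupture).
Tension yield (gross): A_g = 79×14 = 1106 mm². φR_n = 0.90 × 350 × 1106 = 348.4 kN.
Governing: min(325.8, 592.5, 348.4) = 325.8 kN → weld metal.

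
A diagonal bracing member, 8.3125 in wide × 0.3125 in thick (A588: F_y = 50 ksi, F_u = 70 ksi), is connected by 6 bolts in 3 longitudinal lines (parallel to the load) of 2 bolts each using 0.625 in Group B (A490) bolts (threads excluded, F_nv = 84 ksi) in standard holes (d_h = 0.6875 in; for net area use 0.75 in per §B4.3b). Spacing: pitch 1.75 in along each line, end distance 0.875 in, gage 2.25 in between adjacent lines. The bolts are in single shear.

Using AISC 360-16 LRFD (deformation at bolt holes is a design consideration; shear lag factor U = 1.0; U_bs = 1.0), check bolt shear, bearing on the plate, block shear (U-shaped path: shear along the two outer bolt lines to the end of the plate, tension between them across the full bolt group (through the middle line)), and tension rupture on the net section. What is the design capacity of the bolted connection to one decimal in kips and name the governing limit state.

Bolt shear: A_b = π(0.625)²/4 = 0.3068 in². φR_n = 0.75 × 84 × 0.3068 × 6 × 1 = 116.0 kips.
Bearing (0.3125 in plate, F_u = 70 ksi): end bolts L_c = 0.875 − 0.6875/2 = 0.53125, R_n = min(1.2×0.53125×0.3125×70, 2.4×0.625×0.3125×70) = 13.945 kips/bolt; interior L_c = 1.75 − 0.6875 = 1.0625, R_n = 27.891 kips/bolt. φR_n = 0.75 × (3×13.945 + 3×27.891) = 94.1 kips.
Block shear: shear path 2×[0.875+1×1.75] = 2×2.625 in, A_gv = 1.6406, A_nv = 2×(2.625 − 1.5×0.75)×0.3125 = 0.9375 in²; tension across gage: (4.5 − 2×0.75)×0.3125 = 0.9375 in². R_n = min(0.6×70×0.9375, 0.6×50×1.6406) + 1.0×70×0.9375 = min(39.375, 49.218) + 65.625 = 105 kips. φR_n = 0.75 × 105 = 78.8 kips.
Tension rupture (net): A_n = (8.3125 − 3×0.75)×0.3125 = 1.8945 in² (U = 1.0, A_e = A_n). φR_n = 0.75 × 70 × 1.8945 = 99.5 kips.
Governing: min(116.0, 94.1, 78.8, 99.5) = 78.8 kips → block shear.

78.8 kips (block shear governs)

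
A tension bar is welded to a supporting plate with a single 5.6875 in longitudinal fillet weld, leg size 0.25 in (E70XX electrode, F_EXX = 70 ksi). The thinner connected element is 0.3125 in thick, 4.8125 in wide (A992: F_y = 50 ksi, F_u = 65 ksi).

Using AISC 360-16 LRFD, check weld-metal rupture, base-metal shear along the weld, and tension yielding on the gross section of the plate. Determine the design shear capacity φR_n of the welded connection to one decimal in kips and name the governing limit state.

31.7 kips (weld metal governs)

Weld metal: throat = 0.707×0.25 = 0.17675 in, L = 5.6875 in. φR_n = 0.75 × 0.6 × 70 × 0.17675 × 5.6875 = 31.7 kips.
Base metal shear (0.3125 in plate): yield φR_n = 1.0×0.6×50×0.3125×5.6875 = 53.3 kips; rupture φR_n = 0.75×0.6×65×0.3125×5.6875 = 52.0 kips; take 52.0 kips (rupture).
Tension yield (gross): A_g = 4.8125×0.3125 = 1.5039 in². φR_n = 0.90 × 50 × 1.5039 = 67.7 kips.
Governing: min(31.7, 52.0, 67.7) = 31.7 kips → weld metal.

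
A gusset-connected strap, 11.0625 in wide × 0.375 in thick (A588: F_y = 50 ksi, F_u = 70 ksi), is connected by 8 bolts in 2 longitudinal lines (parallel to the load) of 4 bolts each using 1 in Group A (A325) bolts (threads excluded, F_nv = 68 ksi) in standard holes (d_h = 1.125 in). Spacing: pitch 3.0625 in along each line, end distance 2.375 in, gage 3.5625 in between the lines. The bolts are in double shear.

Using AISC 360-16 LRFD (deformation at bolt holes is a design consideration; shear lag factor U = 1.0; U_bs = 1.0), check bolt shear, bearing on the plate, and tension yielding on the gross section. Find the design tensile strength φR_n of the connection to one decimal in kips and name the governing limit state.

Bolt shear: A_b = π(1)²/4 = 0.7854 in². φR_n = 0.75 × 68 × 0.7854 × 8 × 2 = 640.9 kips.
Bearing (0.375 in plate, F_u = 70 ksi): end bolts L_c = 2.375 − 1.125/2 = 1.8125, R_n = min(1.2×1.8125×0.375×70, 2.4×1×0.375×70) = 57.094 kips/bolt; interior L_c = 3.0625 − 1.125 = 1.9375, R_n = 61.031 kips/bolt. φR_n = 0.75 × (2×57.094 + 6×61.031) = 360.3 kips.
Tension yield (gross): A_g = 11.0625×0.375 = 4.1484 in². φR_n = 0.90 × 50 × 4.1484 = 186.7 kips.
Governing: min(640.9, 360.3, 186.7) = 186.7 kips → gross-section yield.

186.7 kips (gross-section yield governs)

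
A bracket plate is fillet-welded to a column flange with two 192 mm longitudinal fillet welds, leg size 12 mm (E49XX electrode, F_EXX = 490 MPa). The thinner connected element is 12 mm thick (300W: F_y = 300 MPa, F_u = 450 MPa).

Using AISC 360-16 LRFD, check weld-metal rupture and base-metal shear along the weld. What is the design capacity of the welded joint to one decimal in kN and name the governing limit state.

Weld metal: throat = 0.707×12 = 8.484 mm, L = 2×192 = 384 mm. φR_n = 0.75 × 0.6 × 490 × 8.484 × 384 = 718.4 kN.
Base metal shear (12 mm plate): yield φR_n = 1.0×0.6×300×12×384 = 829.4 kN; rupture φR_n = 0.75×0.6×450×12×384 = 933.1 kN; take 829.4 kN (yield).
Governing: min(718.4, 829.4) = 718.4 kN → weld metal.

718.4 kN (weld metal governs)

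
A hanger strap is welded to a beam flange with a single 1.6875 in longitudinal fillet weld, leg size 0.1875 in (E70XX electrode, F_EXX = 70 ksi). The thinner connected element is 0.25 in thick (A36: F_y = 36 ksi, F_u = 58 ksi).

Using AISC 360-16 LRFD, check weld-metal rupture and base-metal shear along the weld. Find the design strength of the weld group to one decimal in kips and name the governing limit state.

Weld metal: throat = 0.707×0.1875 = 0.13256 in, L = 1.6875 in. φR_n = 0.75 × 0.6 × 70 × 0.13256 × 1.6875 = 7.0 kips.
Base metal shear (0.25 in plate): yield φR_n = 1.0×0.6×36×0.25×1.6875 = 9.1 kips; rupture φR_n = 0.75×0.6×58×0.25×1.6875 = 11.0 kips; take 9.1 kips (yield).
Governing: min(7.0, 9.1) = 7.0 kips → weld metal.

7.0 kips (weld metal governs)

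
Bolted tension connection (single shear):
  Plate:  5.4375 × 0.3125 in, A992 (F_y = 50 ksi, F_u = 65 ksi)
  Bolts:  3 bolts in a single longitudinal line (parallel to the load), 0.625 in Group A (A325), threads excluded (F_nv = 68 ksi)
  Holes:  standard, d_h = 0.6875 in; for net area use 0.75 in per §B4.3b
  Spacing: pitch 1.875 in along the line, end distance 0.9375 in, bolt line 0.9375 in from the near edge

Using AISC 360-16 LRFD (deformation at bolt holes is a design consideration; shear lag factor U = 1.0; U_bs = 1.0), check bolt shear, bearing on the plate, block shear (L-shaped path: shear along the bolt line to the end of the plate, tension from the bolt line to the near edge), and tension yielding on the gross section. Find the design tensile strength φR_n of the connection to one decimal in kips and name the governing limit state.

34.3 kips (block shear governs)

Bolt shear: A_b = π(0.625)²/4 = 0.3068 in². φR_n = 0.75 × 68 × 0.3068 × 3 × 1 = 46.9 kips.
Bearing (0.3125 in plate, F_u = 65 ksi): end bolts L_c = 0.9375 − 0.6875/2 = 0.59375, R_n = min(1.2×0.59375×0.3125×65, 2.4×0.625×0.3125×65) = 14.473 kips/bolt; interior L_c = 1.875 − 0.6875 = 1.1875, R_n = 28.945 kips/bolt. φR_n = 0.75 × (1×14.473 + 2×28.945) = 54.3 kips.
Block shear: shear path 1×[0.9375+2×1.875] = 1×4.6875 in, A_gv = 1.4648, A_nv = 1×(4.6875 − 2.5×0.75)×0.3125 = 0.87891 in²; tension to near edge: (0.9375 − 0.5×0.75)×0.3125 = 0.17578 in². R_n = min(0.6×65×0.87891, 0.6×50×1.4648) + 1.0×65×0.17578 = min(34.277, 43.944) + 11.426 = 45.703 kips. φR_n = 0.75 × 45.703 = 34.3 kips.
Tension yield (gross): A_g = 5.4375×0.3125 = 1.6992 in². φR_n = 0.90 × 50 × 1.6992 = 76.5 kips.
Governing: min(46.9, 54.3, 34.3, 76.5) = 34.3 kips → block shear.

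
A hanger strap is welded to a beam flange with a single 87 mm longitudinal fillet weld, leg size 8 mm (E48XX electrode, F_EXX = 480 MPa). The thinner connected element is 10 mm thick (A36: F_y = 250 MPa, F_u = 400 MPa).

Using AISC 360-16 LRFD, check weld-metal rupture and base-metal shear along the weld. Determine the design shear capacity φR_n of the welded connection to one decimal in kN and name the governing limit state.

Weld metal: throat = 0.707×8 = 5.656 mm, L = 87 mm. φR_n = 0.75 × 0.6 × 480 × 5.656 × 87 = 106.3 kN.
Base metal shear (10 mm plate): yield φR_n = 1.0×0.6×250×10×87 = 130.5 kN; rupture φR_n = 0.75×0.6×400×10×87 = 156.6 kN; take 130.5 kN (yield).
Governing: min(106.3, 130.5) = 106.3 kN → weld metal.

106.3 kN (weld metal governs)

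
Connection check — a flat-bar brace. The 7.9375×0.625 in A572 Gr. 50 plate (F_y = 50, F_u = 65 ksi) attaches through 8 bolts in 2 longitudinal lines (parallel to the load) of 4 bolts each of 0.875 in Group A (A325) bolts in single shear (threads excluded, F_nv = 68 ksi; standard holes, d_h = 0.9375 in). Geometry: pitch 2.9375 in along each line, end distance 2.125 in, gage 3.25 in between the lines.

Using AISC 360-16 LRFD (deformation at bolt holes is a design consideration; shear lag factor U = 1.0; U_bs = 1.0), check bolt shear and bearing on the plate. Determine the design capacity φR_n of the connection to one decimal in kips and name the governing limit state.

Bolt shear: A_b = π(0.875)²/4 = 0.60132 in². φR_n = 0.75 × 68 × 0.60132 × 8 × 1 = 245.3 kips.
Bearing (0.625 in plate, F_u = 65 ksi): end bolts L_c = 2.125 − 0.9375/2 = 1.65625, R_n = min(1.2×1.65625×0.625×65, 2.4×0.875×0.625×65) = 80.742 kips/bolt; interior L_c = 2.9375 − 0.9375 = 2, R_n = 85.313 kips/bolt. φR_n = 0.75 × (2×80.742 + 6×85.313) = 505.0 kips.
Governing: min(245.3, 505.0) = 245.3 kips → bolt shear.

245.3 kips (bolt shear governs)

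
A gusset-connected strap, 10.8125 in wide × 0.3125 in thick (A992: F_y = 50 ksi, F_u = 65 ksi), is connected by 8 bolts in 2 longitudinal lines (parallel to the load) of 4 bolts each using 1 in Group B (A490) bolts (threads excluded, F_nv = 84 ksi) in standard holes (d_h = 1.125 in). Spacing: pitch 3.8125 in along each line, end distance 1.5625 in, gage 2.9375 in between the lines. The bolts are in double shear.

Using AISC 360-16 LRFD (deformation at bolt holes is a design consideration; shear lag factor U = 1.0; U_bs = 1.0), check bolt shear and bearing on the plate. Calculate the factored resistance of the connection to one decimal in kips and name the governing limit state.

255.9 kips (bearing governs)

Bolt shear: A_b = π(1)²/4 = 0.7854 in². φR_n = 0.75 × 84 × 0.7854 × 8 × 2 = 791.7 kips.
Bearing (0.3125 in plate, F_u = 65 ksi): end bolts L_c = 1.5625 − 1.125/2 = 1, R_n = min(1.2×1×0.3125×65, 2.4×1×0.3125×65) = 24.375 kips/bolt; interior L_c = 3.8125 − 1.125 = 2.6875, R_n = 48.75 kips/bolt. φR_n = 0.75 × (2×24.375 + 6×48.75) = 255.9 kips.
Governing: min(791.7, 255.9) = 255.9 kips → bearing.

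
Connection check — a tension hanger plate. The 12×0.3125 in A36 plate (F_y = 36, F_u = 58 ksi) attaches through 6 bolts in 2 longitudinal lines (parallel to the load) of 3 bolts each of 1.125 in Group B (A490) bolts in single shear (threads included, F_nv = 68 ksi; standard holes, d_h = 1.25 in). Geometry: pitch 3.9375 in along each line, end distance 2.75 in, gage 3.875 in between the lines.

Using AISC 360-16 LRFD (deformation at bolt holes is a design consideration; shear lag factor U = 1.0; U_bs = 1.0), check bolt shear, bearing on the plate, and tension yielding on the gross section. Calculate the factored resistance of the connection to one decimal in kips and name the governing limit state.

Bolt shear: A_b = π(1.125)²/4 = 0.99402 in². φR_n = 0.75 × 68 × 0.99402 × 6 × 1 = 304.2 kips.
Bearing (0.3125 in plate, F_u = 58 ksi): end bolts L_c = 2.75 − 1.25/2 = 2.125, R_n = min(1.2×2.125×0.3125×58, 2.4×1.125×0.3125×58) = 46.219 kips/bolt; interior L_c = 3.9375 − 1.25 = 2.6875, R_n = 48.938 kips/bolt. φR_n = 0.75 × (2×46.219 + 4×48.938) = 216.1 kips.
Tension yield (gross): A_g = 12×0.3125 = 3.75 in². φR_n = 0.90 × 36 × 3.75 = 121.5 kips.
Governing: min(304.2, 216.1, 121.5) = 121.5 kips → gross-section yield.

121.5 kips (gross-section yield governs)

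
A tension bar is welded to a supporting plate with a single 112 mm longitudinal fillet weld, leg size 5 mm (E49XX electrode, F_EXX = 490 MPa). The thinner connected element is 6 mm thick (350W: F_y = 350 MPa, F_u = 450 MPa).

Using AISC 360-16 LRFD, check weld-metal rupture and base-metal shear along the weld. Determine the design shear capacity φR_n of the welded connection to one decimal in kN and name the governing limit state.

87.3 kN (weld metal governs)

Weld metal: throat = 0.707×5 = 3.535 mm, L = 112 mm. φR_n = 0.75 × 0.6 × 490 × 3.535 × 112 = 87.3 kN.
Base metal shear (6 mm plate): yield φR_n = 1.0×0.6×350×6×112 = 141.1 kN; rupture φR_n = 0.75×0.6×450×6×112 = 136.1 kN; take 136.1 kN (rupture).
Governing: min(87.3, 136.1) = 87.3 kN → weld metal.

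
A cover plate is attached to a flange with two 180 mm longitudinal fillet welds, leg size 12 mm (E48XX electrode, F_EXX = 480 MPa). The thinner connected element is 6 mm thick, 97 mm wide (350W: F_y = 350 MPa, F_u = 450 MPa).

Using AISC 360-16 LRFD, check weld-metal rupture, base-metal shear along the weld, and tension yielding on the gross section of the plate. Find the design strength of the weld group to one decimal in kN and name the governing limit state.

183.3 kN (gross-section yield governs)

Weld metal: throat = 0.707×12 = 8.484 mm, L = 2×180 = 360 mm. φR_n = 0.75 × 0.6 × 480 × 8.484 × 360 = 659.7 kN.
Base metal shear (6 mm plate): yield φR_n = 1.0×0.6×350×6×360 = 453.6 kN; rupture φR_n = 0.75×0.6×450×6×360 = 437.4 kN; take 437.4 kN (rupture).
Tension yield (gross): A_g = 97×6 = 582 mm². φR_n = 0.90 × 350 × 582 = 183.3 kN.
Governing: min(659.7, 437.4, 183.3) = 183.3 kN → gross-section yield.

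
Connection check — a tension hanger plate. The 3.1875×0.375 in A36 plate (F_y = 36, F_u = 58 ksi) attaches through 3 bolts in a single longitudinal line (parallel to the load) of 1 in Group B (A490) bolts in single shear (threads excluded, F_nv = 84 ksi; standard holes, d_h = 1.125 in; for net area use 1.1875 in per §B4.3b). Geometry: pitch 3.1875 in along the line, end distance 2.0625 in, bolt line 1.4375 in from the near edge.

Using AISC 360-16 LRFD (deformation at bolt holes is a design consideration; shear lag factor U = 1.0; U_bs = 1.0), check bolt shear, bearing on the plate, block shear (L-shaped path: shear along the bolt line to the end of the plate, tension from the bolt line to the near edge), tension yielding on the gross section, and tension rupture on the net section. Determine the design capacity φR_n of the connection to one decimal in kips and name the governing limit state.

Bolt shear: A_b = π(1)²/4 = 0.7854 in². φR_n = 0.75 × 84 × 0.7854 × 3 × 1 = 148.4 kips.
Bearing (0.375 in plate, F_u = 58 ksi): end bolts L_c = 2.0625 − 1.125/2 = 1.5, R_n = min(1.2×1.5×0.375×58, 2.4×1×0.375×58) = 39.15 kips/bolt; interior L_c = 3.1875 − 1.125 = 2.0625, R_n = 52.2 kips/bolt. φR_n = 0.75 × (1×39.15 + 2×52.2) = 107.7 kips.
Block shear: shear path 1×[2.0625+2×3.1875] = 1×8.4375 in, A_gv = 3.1641, A_nv = 1×(8.4375 − 2.5×1.1875)×0.375 = 2.0508 in²; tension to near edge: (1.4375 − 0.5×1.1875)×0.375 = 0.31641 in². R_n = min(0.6×58×2.0508, 0.6×36×3.1641) + 1.0×58×0.31641 = min(71.368, 68.345) + 18.352 = 86.697 kips. φR_n = 0.75 × 86.697 = 65.0 kips.
Tension yield (gross): A_g = 3.1875×0.375 = 1.1953 in². φR_n = 0.90 × 36 × 1.1953 = 38.7 kips.
Tension rupture (net): A_n = (3.1875 − 1×1.1875)×0.375 = 0.75 in² (U = 1.0, A_e = A_n). φR_n = 0.75 × 58 × 0.75 = 32.6 kips.
Governing: min(148.4, 107.7, 65.0, 38.7, 32.6) = 32.6 kips → net-section rupture.

32.6 kips (net-section rupture governs)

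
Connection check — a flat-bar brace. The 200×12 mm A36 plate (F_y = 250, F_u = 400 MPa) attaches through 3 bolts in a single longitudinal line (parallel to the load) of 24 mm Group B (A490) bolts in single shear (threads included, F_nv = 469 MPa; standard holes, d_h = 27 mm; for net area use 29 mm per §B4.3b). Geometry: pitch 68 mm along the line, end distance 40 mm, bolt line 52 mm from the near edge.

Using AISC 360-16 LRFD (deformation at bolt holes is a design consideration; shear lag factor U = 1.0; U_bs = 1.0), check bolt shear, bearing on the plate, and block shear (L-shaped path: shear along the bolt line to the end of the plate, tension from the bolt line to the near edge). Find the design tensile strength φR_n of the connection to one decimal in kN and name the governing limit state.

358.6 kN (block shear governs)

Bolt shear: A_b = π(24)²/4 = 452.39 mm². φR_n = 0.75 × 469 × 452.39 × 3 × 1 = 477.4 kN.
Bearing (12 mm plate, F_u = 400 MPa): end bolts L_c = 40 − 27/2 = 26.5, R_n = min(1.2×26.5×12×400, 2.4×24×12×400) = 152.64 kN/bolt; interior L_c = 68 − 27 = 41, R_n = 236.16 kN/bolt. φR_n = 0.75 × (1×152.64 + 2×236.16) = 468.7 kN.
Block shear: shear path 1×[40+2×68] = 1×176 mm, A_gv = 2112, A_nv = 1×(176 − 2.5×29)×12 = 1242 mm²; tension to near edge: (52 − 0.5×29)×12 = 450 mm². R_n = min(0.6×400×1242, 0.6×250×2112) + 1.0×400×450 = min(298.08, 316.8) + 180 = 478.08 kN. φR_n = 0.75 × 478.08 = 358.6 kN.
Governing: min(477.4, 468.7, 358.6) = 358.6 kN → block shear.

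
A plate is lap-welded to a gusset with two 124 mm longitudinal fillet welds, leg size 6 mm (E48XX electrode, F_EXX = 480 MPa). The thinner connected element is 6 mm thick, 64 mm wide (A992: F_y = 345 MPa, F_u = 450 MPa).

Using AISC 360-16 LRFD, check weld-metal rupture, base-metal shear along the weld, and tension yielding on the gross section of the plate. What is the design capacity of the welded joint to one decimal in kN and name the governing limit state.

Weld metal: throat = 0.707×6 = 4.242 mm, L = 2×124 = 248 mm. φR_n = 0.75 × 0.6 × 480 × 4.242 × 248 = 227.2 kN.
Base metal shear (6 mm plate): yield φR_n = 1.0×0.6×345×6×248 = 308.0 kN; rupture φR_n = 0.75×0.6×450×6×248 = 301.3 kN; take 301.3 kN (rupture).
Tension yield (gross): A_g = 64×6 = 384 mm². φR_n = 0.90 × 345 × 384 = 119.2 kN.
Governing: min(227.2, 301.3, 119.2) = 119.2 kN → gross-section yield.

119.2 kN (gross-section yield governs)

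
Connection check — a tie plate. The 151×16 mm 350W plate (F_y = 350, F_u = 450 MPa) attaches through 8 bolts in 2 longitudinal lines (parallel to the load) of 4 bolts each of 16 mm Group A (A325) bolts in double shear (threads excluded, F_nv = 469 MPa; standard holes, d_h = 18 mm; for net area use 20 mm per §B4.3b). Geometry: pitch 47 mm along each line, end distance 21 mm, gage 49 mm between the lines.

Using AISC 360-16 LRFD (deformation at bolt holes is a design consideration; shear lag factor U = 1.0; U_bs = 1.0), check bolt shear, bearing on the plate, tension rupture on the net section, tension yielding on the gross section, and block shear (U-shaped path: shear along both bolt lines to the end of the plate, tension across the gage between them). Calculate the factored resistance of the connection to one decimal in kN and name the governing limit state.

Bolt shear: A_b = π(16)²/4 = 201.06 mm². φR_n = 0.75 × 469 × 201.06 × 8 × 2 = 1131.6 kN.
Bearing (16 mm plate, F_u = 450 MPa): end bolts L_c = 21 − 18/2 = 12, R_n = min(1.2×12×16×450, 2.4×16×16×450) = 103.68 kN/bolt; interior L_c = 47 − 18 = 29, R_n = 250.56 kN/bolt. φR_n = 0.75 × (2×103.68 + 6×250.56) = 1283.0 kN.
Tension rupture (net): A_n = (151 − 2×20)×16 = 1776 mm² (U = 1.0, A_e = A_n). φR_n = 0.75 × 450 × 1776 = 599.4 kN.
Tension yield (gross): A_g = 151×16 = 2416 mm². φR_n = 0.90 × 350 × 2416 = 761.0 kN.
Block shear: shear path 2×[21+3×47] = 2×162 mm, A_gv = 5184, A_nv = 2×(162 − 3.5×20)×16 = 2944 mm²; tension across gage: (49 − 1×20)×16 = 464 mm². R_n = min(0.6×450×2944, 0.6×350×5184) + 1.0×450×464 = min(794.88, 1088.6) + 208.8 = 1003.7 kN. φR_n = 0.75 × 1003.7 = 752.8 kN.
Governing: min(1131.6, 1283.0, 599.4, 761.0, 752.8) = 599.4 kN → net-section rupture.

599.4 kN (net-section rupture governs)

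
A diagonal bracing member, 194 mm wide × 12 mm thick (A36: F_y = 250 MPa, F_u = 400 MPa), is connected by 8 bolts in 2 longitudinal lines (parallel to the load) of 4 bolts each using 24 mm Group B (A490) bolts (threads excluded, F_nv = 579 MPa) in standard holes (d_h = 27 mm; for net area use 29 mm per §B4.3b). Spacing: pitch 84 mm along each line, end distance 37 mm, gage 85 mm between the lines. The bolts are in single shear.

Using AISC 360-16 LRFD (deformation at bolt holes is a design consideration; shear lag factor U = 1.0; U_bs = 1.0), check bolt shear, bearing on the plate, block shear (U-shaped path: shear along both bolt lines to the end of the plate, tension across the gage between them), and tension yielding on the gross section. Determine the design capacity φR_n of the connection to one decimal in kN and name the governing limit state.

523.8 kN (gross-section yield governs)

Bolt shear: A_b = π(24)²/4 = 452.39 mm². φR_n = 0.75 × 579 × 452.39 × 8 × 1 = 1571.6 kN.
Bearing (12 mm plate, F_u = 400 MPa): end bolts L_c = 37 − 27/2 = 23.5, R_n = min(1.2×23.5×12×400, 2.4×24×12×400) = 135.36 kN/bolt; interior L_c = 84 − 27 = 57, R_n = 276.48 kN/bolt. φR_n = 0.75 × (2×135.36 + 6×276.48) = 1447.2 kN.
Block shear: shear path 2×[37+3×84] = 2×289 mm, A_gv = 6936, A_nv = 2×(289 − 3.5×29)×12 = 4500 mm²; tension across gage: (85 − 1×29)×12 = 672 mm². R_n = min(0.6×400×4500, 0.6×250×6936) + 1.0×400×672 = min(1080, 1040.4) + 268.8 = 1309.2 kN. φR_n = 0.75 × 1309.2 = 981.9 kN.
Tension yield (gross): A_g = 194×12 = 2328 mm². φR_n = 0.90 × 250 × 2328 = 523.8 kN.
Governing: min(1571.6, 1447.2, 981.9, 523.8) = 523.8 kN → gross-section yield.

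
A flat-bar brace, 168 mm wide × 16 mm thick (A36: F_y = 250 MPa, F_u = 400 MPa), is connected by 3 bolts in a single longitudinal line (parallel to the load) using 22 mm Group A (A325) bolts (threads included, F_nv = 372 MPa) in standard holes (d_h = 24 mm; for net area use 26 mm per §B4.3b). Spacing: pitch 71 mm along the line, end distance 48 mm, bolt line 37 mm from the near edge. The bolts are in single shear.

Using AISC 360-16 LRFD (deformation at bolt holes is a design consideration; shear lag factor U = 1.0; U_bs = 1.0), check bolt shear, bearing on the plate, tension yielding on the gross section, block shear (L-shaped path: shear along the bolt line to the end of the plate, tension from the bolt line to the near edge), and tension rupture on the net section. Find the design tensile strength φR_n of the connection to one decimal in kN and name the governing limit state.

Bolt shear: A_b = π(22)²/4 = 380.13 mm². φR_n = 0.75 × 372 × 380.13 × 3 × 1 = 318.2 kN.
Bearing (16 mm plate, F_u = 400 MPa): end bolts L_c = 48 − 24/2 = 36, R_n = min(1.2×36×16×400, 2.4×22×16×400) = 276.48 kN/bolt; interior L_c = 71 − 24 = 47, R_n = 337.92 kN/bolt. φR_n = 0.75 × (1×276.48 + 2×337.92) = 714.2 kN.
Tension yield (gross): A_g = 168×16 = 2688 mm². φR_n = 0.90 × 250 × 2688 = 604.8 kN.
Block shear: shear path 1×[48+2×71] = 1×190 mm, A_gv = 3040, A_nv = 1×(190 − 2.5×26)×16 = 2000 mm²; tension to near edge: (37 − 0.5×26)×16 = 384 mm². R_n = min(0.6×400×2000, 0.6×250×3040) + 1.0×400×384 = min(480, 456) + 153.6 = 609.6 kN. φR_n = 0.75 × 609.6 = 457.2 kN.
Tension rupture (net): A_n = (168 − 1×26)×16 = 2272 mm² (U = 1.0, A_e = A_n). φR_n = 0.75 × 400 × 2272 = 681.6 kN.
Governing: min(318.2, 714.2, 604.8, 457.2, 681.6) = 318.2 kN → bolt shear.

318.2 kN (bolt shear governs)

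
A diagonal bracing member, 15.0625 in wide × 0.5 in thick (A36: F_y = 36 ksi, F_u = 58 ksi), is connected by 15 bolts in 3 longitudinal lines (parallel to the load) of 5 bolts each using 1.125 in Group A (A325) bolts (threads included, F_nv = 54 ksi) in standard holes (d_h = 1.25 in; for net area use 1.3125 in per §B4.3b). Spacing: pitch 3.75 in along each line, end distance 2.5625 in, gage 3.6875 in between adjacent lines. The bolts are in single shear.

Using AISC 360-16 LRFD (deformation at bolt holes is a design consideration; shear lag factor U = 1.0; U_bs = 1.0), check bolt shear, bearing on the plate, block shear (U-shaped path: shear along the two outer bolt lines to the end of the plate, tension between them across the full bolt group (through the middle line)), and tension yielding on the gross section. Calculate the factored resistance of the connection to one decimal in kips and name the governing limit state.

244.0 kips (gross-section yield governs)

Bolt shear: A_b = π(1.125)²/4 = 0.99402 in². φR_n = 0.75 × 54 × 0.99402 × 15 × 1 = 603.9 kips.
Bearing (0.5 in plate, F_u = 58 ksi): end bolts L_c = 2.5625 − 1.25/2 = 1.9375, R_n = min(1.2×1.9375×0.5×58, 2.4×1.125×0.5×58) = 67.425 kips/bolt; interior L_c = 3.75 − 1.25 = 2.5, R_n = 78.3 kips/bolt. φR_n = 0.75 × (3×67.425 + 12×78.3) = 856.4 kips.
Block shear: shear path 2×[2.5625+4×3.75] = 2×17.5625 in, A_gv = 17.563, A_nv = 2×(17.5625 − 4.5×1.3125)×0.5 = 11.656 in²; tension across gage: (7.375 − 2×1.3125)×0.5 = 2.375 in². R_n = min(0.6×58×11.656, 0.6×36×17.563) + 1.0×58×2.375 = min(405.63, 379.36) + 137.75 = 517.11 kips. φR_n = 0.75 × 517.11 = 387.8 kips.
Tension yield (gross): A_g = 15.0625×0.5 = 7.5313 in². φR_n = 0.90 × 36 × 7.5313 = 244.0 kips.
Governing: min(603.9, 856.4, 387.8, 244.0) = 244.0 kips → gross-section yield.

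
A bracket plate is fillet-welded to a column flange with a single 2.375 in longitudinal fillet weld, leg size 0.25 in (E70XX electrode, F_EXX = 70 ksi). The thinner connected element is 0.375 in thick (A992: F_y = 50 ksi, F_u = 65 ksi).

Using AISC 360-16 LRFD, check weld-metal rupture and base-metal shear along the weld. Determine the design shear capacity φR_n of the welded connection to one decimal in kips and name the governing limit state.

13.2 kips (weld metal governs)

Weld metal: throat = 0.707×0.25 = 0.17675 in, L = 2.375 in. φR_n = 0.75 × 0.6 × 70 × 0.17675 × 2.375 = 13.2 kips.
Base metal shear (0.375 in plate): yield φR_n = 1.0×0.6×50×0.375×2.375 = 26.7 kips; rupture φR_n = 0.75×0.6×65×0.375×2.375 = 26.1 kips; take 26.1 kips (rupture).
Governing: min(13.2, 26.1) = 13.2 kips → weld metal.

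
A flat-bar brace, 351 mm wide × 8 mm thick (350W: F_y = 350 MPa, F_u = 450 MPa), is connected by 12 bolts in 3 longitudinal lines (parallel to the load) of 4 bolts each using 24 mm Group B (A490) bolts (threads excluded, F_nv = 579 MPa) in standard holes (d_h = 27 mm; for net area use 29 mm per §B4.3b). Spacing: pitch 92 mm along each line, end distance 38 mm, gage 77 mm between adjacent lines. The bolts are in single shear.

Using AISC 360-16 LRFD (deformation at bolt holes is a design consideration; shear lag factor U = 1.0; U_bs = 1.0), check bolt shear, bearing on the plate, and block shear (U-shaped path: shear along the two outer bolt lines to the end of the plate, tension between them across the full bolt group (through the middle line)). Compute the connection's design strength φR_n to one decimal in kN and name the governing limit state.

947.7 kN (block shear governs)

Bolt shear: A_b = π(24)²/4 = 452.39 mm². φR_n = 0.75 × 579 × 452.39 × 12 × 1 = 2357.4 kN.
Bearing (8 mm plate, F_u = 450 MPa): end bolts L_c = 38 − 27/2 = 24.5, R_n = min(1.2×24.5×8×450, 2.4×24×8×450) = 105.84 kN/bolt; interior L_c = 92 − 27 = 65, R_n = 207.36 kN/bolt. φR_n = 0.75 × (3×105.84 + 9×207.36) = 1637.8 kN.
Block shear: shear path 2×[38+3×92] = 2×314 mm, A_gv = 5024, A_nv = 2×(314 − 3.5×29)×8 = 3400 mm²; tension across gage: (154 − 2×29)×8 = 768 mm². R_n = min(0.6×450×3400, 0.6×350×5024) + 1.0×450×768 = min(918, 1055) + 345.6 = 1263.6 kN. φR_n = 0.75 × 1263.6 = 947.7 kN.
Governing: min(2357.4, 1637.8, 947.7) = 947.7 kN → block shear.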